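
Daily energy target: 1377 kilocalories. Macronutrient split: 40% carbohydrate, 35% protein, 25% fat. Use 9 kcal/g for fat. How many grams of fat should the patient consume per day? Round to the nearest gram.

38 g/day

Fat energy = 25% × 1377 = 344.25 kcal.
At 9 kcal/g: 344.25 ÷ 9 = 38.25 g.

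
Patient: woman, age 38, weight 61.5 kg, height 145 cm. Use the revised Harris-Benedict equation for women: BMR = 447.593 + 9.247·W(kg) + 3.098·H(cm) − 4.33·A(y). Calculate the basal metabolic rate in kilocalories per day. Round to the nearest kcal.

Harris-Benedict: BMR = 447.593 + 9.247(61.5) + 3.098(145) − 4.33(38) = 1300.9535 kcal/day.

1301 kilocalories per day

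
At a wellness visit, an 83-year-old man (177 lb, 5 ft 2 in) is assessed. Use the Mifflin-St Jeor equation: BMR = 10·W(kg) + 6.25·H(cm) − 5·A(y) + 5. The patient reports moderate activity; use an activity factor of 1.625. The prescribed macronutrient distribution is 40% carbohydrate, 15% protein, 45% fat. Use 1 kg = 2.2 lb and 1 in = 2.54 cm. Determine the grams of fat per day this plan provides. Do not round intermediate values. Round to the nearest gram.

Convert to metric: weight = 177 ÷ 2.2 = 80.4545 kg; height = (5×12 + 2) × 2.54 = 62 × 2.54 = 157.48 cm.
Mifflin-St Jeor (male): BMR = 10(80.4545) + 6.25(157.48) − 5(83) + 5 = 804.5455 + 984.25 − 415 + 5 = 1378.7955 kcal/day.
TEE = 1378.7955 × 1.625 = 2240.5426 kcal/day.
Fat energy = 45% × 2240.5426 = 1008.2442 kcal.
Fat = 1008.2442 ÷ 9 kcal/g = 112.0271 g.

112 g/day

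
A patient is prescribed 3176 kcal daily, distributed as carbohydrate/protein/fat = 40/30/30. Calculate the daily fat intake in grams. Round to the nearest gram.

106 g/day

Fat energy = 30% × 3176 = 952.8 kcal.
At 9 kcal/g: 952.8 ÷ 9 = 105.8667 g.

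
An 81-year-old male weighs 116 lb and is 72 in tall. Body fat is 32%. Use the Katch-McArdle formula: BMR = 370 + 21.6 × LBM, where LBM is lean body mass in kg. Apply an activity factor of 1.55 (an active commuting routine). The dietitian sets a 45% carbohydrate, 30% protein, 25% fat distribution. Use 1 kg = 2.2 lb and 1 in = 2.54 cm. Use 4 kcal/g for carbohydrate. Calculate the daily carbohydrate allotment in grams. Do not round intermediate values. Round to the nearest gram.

200 g/day

Convert to metric: weight = 116 ÷ 2.2 = 52.7273 kg; height = 72 × 2.54 = 182.88 cm.
LBM = 52.7273 × (1 − 0.32) = 35.8545 kg. Katch-McArdle: BMR = 370 + 21.6 × 35.8545 = 1144.4582 kcal/day.
TEE = 1144.4582 × 1.55 = 1773.9102 kcal/day.
Carbohydrate energy = 45% × 1773.9102 = 798.2596 kcal.
Carbohydrate = 798.2596 ÷ 4 kcal/g = 199.5649 g.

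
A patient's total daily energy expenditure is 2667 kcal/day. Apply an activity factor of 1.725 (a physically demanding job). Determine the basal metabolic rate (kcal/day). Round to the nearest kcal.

1546 kcal/day

BMR = TEE ÷ activity factor = 2667 ÷ 1.725 = 1546.087 kcal/day.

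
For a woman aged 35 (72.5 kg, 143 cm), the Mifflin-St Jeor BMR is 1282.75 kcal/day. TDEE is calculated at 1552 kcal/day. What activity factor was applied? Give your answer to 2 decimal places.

Activity factor = TEE ÷ BMR = 1552 ÷ 1282.75 = 1.21.

1.21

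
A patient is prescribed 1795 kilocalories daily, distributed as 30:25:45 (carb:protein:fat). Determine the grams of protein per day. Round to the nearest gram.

112 g/day

Protein energy = 25% × 1795 = 448.75 kcal.
At 4 kcal/g: 448.75 ÷ 4 = 112.1875 g.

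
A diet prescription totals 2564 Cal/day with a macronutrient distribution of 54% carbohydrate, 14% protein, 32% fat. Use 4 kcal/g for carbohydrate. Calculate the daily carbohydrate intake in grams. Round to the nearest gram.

Carbohydrate energy = 54% × 2564 = 1384.56 kcal.
At 4 kcal/g: 1384.56 ÷ 4 = 346.14 g.

346 g/day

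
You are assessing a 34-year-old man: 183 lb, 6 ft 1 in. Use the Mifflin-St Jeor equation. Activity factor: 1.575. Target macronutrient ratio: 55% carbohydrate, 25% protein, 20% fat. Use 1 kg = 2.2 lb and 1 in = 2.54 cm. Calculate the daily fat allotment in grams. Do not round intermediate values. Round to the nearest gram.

64 g/day

Convert to metric: weight = 183 ÷ 2.2 = 83.1818 kg; height = (6×12 + 1) × 2.54 = 73 × 2.54 = 185.42 cm.
Mifflin-St Jeor (male): BMR = 10(83.1818) + 6.25(185.42) − 5(34) + 5 = 831.8182 + 1158.875 − 170 + 5 = 1825.6932 kcal/day.
TEE = 1825.6932 × 1.575 = 2875.4668 kcal/day.
Fat energy = 20% × 2875.4668 = 575.0934 kcal.
Fat = 575.0934 ÷ 9 kcal/g = 63.8993 g.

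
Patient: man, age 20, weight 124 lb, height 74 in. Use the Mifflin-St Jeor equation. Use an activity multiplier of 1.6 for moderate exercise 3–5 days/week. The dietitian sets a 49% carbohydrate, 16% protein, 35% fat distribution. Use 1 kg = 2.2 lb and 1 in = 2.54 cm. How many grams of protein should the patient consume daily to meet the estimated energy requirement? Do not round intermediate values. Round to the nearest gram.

105 g/day

Convert to metric: weight = 124 ÷ 2.2 = 56.3636 kg; height = 74 × 2.54 = 187.96 cm.
Mifflin-St Jeor (male): BMR = 10(56.3636) + 6.25(187.96) − 5(20) + 5 = 563.6364 + 1174.75 − 100 + 5 = 1643.3864 kcal/day.
TEE = 1643.3864 × 1.6 = 2629.4182 kcal/day.
Protein energy = 16% × 2629.4182 = 420.7069 kcal.
Protein = 420.7069 ÷ 4 kcal/g = 105.1767 g.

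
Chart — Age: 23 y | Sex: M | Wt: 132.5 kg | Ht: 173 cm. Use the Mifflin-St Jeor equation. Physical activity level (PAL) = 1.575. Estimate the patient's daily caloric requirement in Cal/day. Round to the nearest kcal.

Mifflin-St Jeor (male): BMR = 10(132.5) + 6.25(173) − 5(23) + 5 = 1325 + 1081.25 − 115 + 5 = 2296.25 kcal/day.
TEE = BMR × activity factor = 2296.25 × 1.575 = 3616.5938 kcal/day.

3617 Cal/day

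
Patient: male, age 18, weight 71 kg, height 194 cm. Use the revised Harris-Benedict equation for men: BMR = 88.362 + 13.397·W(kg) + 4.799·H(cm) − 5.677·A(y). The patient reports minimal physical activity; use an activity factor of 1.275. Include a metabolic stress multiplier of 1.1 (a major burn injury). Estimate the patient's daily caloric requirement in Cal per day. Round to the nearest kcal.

2620 Cal per day

Harris-Benedict: BMR = 88.362 + 13.397(71) + 4.799(194) − 5.677(18) = 1868.369 kcal/day.
TEE = BMR × activity factor = 1868.369 × 1.275 = 2382.1705 kcal/day.
Apply stress factor: 2382.1705 × 1.1 = 2620.3875 kcal/day.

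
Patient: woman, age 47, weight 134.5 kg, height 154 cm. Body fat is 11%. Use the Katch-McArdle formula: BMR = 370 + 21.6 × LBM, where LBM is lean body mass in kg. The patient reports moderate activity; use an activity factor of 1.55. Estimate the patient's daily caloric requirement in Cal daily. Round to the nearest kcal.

4581 Cal daily

LBM = 134.5 × (1 − 0.11) = 119.705 kg. Katch-McArdle: BMR = 370 + 21.6 × 119.705 = 2955.628 kcal/day.
TEE = BMR × activity factor = 2955.628 × 1.55 = 4581.2234 kcal/day.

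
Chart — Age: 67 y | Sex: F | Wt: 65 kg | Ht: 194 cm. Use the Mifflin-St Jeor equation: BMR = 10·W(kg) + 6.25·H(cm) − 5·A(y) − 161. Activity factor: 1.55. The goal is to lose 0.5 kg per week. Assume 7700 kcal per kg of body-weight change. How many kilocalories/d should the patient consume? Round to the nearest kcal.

1568 kilocalories/d

Mifflin-St Jeor (female): BMR = 10(65) + 6.25(194) − 5(67) − 161 = 650 + 1212.5 − 335 − 161 = 1366.5 kcal/day.
TEE = 1366.5 × 1.55 = 2118.075 kcal/day.
Required daily deficit = 0.5 × 7700 ÷ 7 = 550 kcal/day.
Target intake = 2118.075 − 550 = 1568.075 kcal/day.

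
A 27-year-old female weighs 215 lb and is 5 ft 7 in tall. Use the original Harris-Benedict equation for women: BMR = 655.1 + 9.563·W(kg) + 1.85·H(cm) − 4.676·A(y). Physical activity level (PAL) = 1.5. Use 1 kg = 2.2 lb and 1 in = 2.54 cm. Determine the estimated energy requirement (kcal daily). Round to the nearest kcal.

Convert to metric: weight = 215 ÷ 2.2 = 97.7273 kg; height = (5×12 + 7) × 2.54 = 67 × 2.54 = 170.18 cm.
Harris-Benedict: BMR = 655.1 + 9.563(97.7273) + 1.85(170.18) − 4.676(27) = 1778.2469 kcal/day.
TEE = BMR × activity factor = 1778.2469 × 1.5 = 2667.3704 kcal/day.

2667 kcal daily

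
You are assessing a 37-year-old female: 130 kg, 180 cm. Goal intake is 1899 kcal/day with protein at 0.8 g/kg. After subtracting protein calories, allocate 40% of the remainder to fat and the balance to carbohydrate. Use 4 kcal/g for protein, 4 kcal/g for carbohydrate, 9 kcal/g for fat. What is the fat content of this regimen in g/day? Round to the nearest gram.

Protein = 0.8 × 130 = 104 g → 104 × 4 = 416 kcal.
Non-protein calories = 1899 − 416 = 1483 kcal.
Fat: 40% × 1483 = 593.2 kcal; carbohydrate: 889.8 kcal.
Fat: 593.2 kcal ÷ 9 kcal/g = 65.9111 g.

66 g/day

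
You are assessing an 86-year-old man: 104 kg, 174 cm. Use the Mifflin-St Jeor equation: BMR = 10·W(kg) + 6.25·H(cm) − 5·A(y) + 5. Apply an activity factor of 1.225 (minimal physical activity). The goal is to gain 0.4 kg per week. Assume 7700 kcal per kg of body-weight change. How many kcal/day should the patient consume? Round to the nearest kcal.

Mifflin-St Jeor (male): BMR = 10(104) + 6.25(174) − 5(86) + 5 = 1040 + 1087.5 − 430 + 5 = 1702.5 kcal/day.
TEE = 1702.5 × 1.225 = 2085.5625 kcal/day.
Required daily surplus = 0.4 × 7700 ÷ 7 = 440 kcal/day.
Target intake = 2085.5625 + 440 = 2525.5625 kcal/day.

2526 kcal/day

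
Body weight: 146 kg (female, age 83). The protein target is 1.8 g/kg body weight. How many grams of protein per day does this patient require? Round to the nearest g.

263 g/day

Protein = 1.8 g/kg × 146 kg = 262.8 g/day.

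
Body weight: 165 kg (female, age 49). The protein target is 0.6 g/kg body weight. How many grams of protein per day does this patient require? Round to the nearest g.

99 g/day

Protein = 0.6 g/kg × 165 kg = 99 g/day.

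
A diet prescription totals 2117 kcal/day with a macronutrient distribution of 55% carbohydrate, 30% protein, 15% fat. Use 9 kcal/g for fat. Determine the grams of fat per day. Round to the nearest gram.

Fat energy = 15% × 2117 = 317.55 kcal.
At 9 kcal/g: 317.55 ÷ 9 = 35.2833 g.

35 g/day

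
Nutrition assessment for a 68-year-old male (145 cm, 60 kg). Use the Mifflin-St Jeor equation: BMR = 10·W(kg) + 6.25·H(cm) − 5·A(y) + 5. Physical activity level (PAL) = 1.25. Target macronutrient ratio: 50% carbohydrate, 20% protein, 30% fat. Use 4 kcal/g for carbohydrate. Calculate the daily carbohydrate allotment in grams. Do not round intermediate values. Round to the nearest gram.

Mifflin-St Jeor (male): BMR = 10(60) + 6.25(145) − 5(68) + 5 = 600 + 906.25 − 340 + 5 = 1171.25 kcal/day.
TEE = 1171.25 × 1.25 = 1464.0625 kcal/day.
Carbohydrate energy = 50% × 1464.0625 = 732.0313 kcal.
Carbohydrate = 732.0313 ÷ 4 kcal/g = 183.0078 g.

183 g/day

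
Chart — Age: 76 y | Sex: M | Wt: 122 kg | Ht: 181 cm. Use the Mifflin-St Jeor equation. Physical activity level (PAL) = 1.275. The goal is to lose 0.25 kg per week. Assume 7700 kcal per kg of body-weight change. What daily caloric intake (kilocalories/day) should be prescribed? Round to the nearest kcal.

Mifflin-St Jeor (male): BMR = 10(122) + 6.25(181) − 5(76) + 5 = 1220 + 1131.25 − 380 + 5 = 1976.25 kcal/day.
TEE = 1976.25 × 1.275 = 2519.7188 kcal/day.
Required daily deficit = 0.25 × 7700 ÷ 7 = 275 kcal/day.
Target intake = 2519.7188 − 275 = 2244.7188 kcal/day.

2245 kilocalories/day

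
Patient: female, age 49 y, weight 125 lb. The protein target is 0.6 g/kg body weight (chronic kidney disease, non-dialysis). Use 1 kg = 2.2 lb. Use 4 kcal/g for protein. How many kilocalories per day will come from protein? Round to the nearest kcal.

136 kcal/day

Weight in kg = 125 ÷ 2.2 = 56.8182 kg.
Protein = 0.6 g/kg × 56.8182 kg = 34.0909 g/day.
Protein energy = 34.0909 g × 4 kcal/g = 136.3636 kcal/day.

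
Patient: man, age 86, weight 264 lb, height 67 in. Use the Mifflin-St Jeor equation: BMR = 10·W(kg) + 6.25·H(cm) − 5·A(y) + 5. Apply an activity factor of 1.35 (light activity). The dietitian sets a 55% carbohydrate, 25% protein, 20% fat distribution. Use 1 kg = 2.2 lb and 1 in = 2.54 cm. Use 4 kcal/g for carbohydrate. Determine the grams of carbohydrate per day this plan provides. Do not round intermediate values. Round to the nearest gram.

341 g/day

Convert to metric: weight = 264 ÷ 2.2 = 120 kg; height = 67 × 2.54 = 170.18 cm.
Mifflin-St Jeor (male): BMR = 10(120) + 6.25(170.18) − 5(86) + 5 = 1200 + 1063.625 − 430 + 5 = 1838.625 kcal/day.
TEE = 1838.625 × 1.35 = 2482.1438 kcal/day.
Carbohydrate energy = 55% × 2482.1438 = 1365.1791 kcal.
Carbohydrate = 1365.1791 ÷ 4 kcal/g = 341.2948 g.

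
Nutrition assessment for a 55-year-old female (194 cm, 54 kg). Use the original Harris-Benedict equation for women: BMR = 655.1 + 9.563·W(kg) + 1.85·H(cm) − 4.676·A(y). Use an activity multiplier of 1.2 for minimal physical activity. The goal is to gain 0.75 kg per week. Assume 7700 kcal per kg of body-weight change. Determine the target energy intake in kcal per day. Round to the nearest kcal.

Harris-Benedict: BMR = 655.1 + 9.563(54) + 1.85(194) − 4.676(55) = 1273.222 kcal/day.
TEE = 1273.222 × 1.2 = 1527.8664 kcal/day.
Required daily surplus = 0.75 × 7700 ÷ 7 = 825 kcal/day.
Target intake = 1527.8664 + 825 = 2352.8664 kcal/day.

2353 kcal per day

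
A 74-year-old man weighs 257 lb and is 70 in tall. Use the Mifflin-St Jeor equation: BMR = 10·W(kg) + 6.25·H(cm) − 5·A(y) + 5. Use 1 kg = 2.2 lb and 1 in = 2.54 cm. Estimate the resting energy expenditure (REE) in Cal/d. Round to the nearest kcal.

Convert to metric: weight = 257 ÷ 2.2 = 116.8182 kg; height = 70 × 2.54 = 177.8 cm.
Mifflin-St Jeor (male): BMR = 10(116.8182) + 6.25(177.8) − 5(74) + 5 = 1168.1818 + 1111.25 − 370 + 5 = 1914.4318 kcal/day.

1914 Cal/d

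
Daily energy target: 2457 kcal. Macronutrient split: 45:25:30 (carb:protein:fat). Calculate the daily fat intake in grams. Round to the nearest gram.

82 g/day

Fat energy = 30% × 2457 = 737.1 kcal.
At 9 kcal/g: 737.1 ÷ 9 = 81.9 g.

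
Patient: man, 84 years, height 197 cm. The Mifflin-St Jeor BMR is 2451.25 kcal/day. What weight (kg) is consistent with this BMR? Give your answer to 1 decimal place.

163.5 kg

2451.25 = 10·W + 6.25(197) − 5(84) + 5
10·W = 2451.25 − 816.25 = 1635, so W = 163.5 kg.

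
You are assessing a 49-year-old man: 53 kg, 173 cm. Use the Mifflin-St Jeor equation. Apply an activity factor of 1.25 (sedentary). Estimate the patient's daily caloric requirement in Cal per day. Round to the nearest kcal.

1714 Cal per day

Mifflin-St Jeor (male): BMR = 10(53) + 6.25(173) − 5(49) + 5 = 530 + 1081.25 − 245 + 5 = 1371.25 kcal/day.
TEE = BMR × activity factor = 1371.25 × 1.25 = 1714.0625 kcal/day.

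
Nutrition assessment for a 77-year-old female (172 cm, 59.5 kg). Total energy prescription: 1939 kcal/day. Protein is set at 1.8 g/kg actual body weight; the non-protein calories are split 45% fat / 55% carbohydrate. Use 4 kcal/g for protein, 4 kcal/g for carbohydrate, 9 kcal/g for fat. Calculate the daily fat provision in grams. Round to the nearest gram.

76 g/day

Protein = 1.8 × 59.5 = 107.1 g → 107.1 × 4 = 428.4 kcal.
Non-protein calories = 1939 − 428.4 = 1510.6 kcal.
Fat: 45% × 1510.6 = 679.77 kcal; carbohydrate: 830.83 kcal.
Fat: 679.77 kcal ÷ 9 kcal/g = 75.53 g.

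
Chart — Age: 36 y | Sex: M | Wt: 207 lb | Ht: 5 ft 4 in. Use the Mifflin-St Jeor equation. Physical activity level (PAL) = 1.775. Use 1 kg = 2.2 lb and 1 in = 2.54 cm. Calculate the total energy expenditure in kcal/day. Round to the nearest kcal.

Convert to metric: weight = 207 ÷ 2.2 = 94.0909 kg; height = (5×12 + 4) × 2.54 = 64 × 2.54 = 162.56 cm.
Mifflin-St Jeor (male): BMR = 10(94.0909) + 6.25(162.56) − 5(36) + 5 = 940.9091 + 1016 − 180 + 5 = 1781.9091 kcal/day.
TEE = BMR × activity factor = 1781.9091 × 1.775 = 3162.8886 kcal/day.

3163 kcal/day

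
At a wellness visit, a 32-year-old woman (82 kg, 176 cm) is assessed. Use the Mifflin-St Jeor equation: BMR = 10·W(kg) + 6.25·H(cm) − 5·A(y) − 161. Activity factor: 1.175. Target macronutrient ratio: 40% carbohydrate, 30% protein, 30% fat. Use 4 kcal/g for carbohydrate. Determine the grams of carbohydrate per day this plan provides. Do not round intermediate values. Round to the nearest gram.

Mifflin-St Jeor (female): BMR = 10(82) + 6.25(176) − 5(32) − 161 = 820 + 1100 − 160 − 161 = 1599 kcal/day.
TEE = 1599 × 1.175 = 1878.825 kcal/day.
Carbohydrate energy = 40% × 1878.825 = 751.53 kcal.
Carbohydrate = 751.53 ÷ 4 kcal/g = 187.8825 g.

188 g/day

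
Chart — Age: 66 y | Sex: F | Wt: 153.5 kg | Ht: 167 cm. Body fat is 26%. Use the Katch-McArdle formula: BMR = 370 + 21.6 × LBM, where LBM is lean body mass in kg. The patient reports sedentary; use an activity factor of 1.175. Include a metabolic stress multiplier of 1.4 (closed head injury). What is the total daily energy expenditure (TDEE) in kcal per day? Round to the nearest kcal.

4645 kcal per day

LBM = 153.5 × (1 − 0.26) = 113.59 kg. Katch-McArdle: BMR = 370 + 21.6 × 113.59 = 2823.544 kcal/day.
TEE = BMR × activity factor = 2823.544 × 1.175 = 3317.6642 kcal/day.
Apply stress factor: 3317.6642 × 1.4 = 4644.7299 kcal/day.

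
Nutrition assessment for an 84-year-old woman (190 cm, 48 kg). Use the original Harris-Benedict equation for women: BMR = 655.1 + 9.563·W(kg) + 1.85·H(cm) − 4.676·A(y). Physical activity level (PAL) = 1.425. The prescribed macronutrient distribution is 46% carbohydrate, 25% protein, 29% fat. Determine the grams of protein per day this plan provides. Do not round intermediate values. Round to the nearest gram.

96 g/day

Harris-Benedict: BMR = 655.1 + 9.563(48) + 1.85(190) − 4.676(84) = 1072.84 kcal/day.
TEE = 1072.84 × 1.425 = 1528.797 kcal/day.
Protein energy = 25% × 1528.797 = 382.1993 kcal.
Protein = 382.1993 ÷ 4 kcal/g = 95.5498 g.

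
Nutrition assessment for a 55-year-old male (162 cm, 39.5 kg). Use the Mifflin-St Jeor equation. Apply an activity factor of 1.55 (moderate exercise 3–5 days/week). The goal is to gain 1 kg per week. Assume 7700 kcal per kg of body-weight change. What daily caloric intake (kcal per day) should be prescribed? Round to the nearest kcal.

Mifflin-St Jeor (male): BMR = 10(39.5) + 6.25(162) − 5(55) + 5 = 395 + 1012.5 − 275 + 5 = 1137.5 kcal/day.
TEE = 1137.5 × 1.55 = 1763.125 kcal/day.
Required daily surplus = 1 × 7700 ÷ 7 = 1100 kcal/day.
Target intake = 1763.125 + 1100 = 2863.125 kcal/day.

2863 kcal per day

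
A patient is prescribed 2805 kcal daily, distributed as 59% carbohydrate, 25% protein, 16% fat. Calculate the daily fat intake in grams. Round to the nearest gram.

Fat energy = 16% × 2805 = 448.8 kcal.
At 9 kcal/g: 448.8 ÷ 9 = 49.8667 g.

50 g/day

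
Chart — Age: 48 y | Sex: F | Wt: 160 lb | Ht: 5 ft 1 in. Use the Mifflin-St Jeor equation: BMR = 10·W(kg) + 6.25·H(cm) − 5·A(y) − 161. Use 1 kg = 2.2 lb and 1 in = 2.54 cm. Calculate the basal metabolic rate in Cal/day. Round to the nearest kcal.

Convert to metric: weight = 160 ÷ 2.2 = 72.7273 kg; height = (5×12 + 1) × 2.54 = 61 × 2.54 = 154.94 cm.
Mifflin-St Jeor (female): BMR = 10(72.7273) + 6.25(154.94) − 5(48) − 161 = 727.2727 + 968.375 − 240 − 161 = 1294.6477 kcal/day.

1295 Cal/day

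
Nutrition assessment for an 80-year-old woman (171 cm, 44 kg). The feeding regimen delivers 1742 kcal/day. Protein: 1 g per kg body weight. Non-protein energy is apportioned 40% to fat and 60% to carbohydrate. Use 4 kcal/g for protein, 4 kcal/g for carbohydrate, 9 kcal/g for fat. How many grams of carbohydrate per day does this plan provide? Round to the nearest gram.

235 g/day

Protein = 1 × 44 = 44 g → 44 × 4 = 176 kcal.
Non-protein calories = 1742 − 176 = 1566 kcal.
Fat: 40% × 1566 = 626.4 kcal; carbohydrate: 939.6 kcal.
Carbohydrate: 939.6 kcal ÷ 4 kcal/g = 234.9 g.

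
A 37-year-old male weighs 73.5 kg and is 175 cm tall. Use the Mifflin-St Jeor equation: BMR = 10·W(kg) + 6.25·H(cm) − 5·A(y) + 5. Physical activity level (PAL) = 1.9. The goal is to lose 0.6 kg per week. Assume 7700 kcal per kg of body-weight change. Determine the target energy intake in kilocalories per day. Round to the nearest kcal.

Mifflin-St Jeor (male): BMR = 10(73.5) + 6.25(175) − 5(37) + 5 = 735 + 1093.75 − 185 + 5 = 1648.75 kcal/day.
TEE = 1648.75 × 1.9 = 3132.625 kcal/day.
Required daily deficit = 0.6 × 7700 ÷ 7 = 660 kcal/day.
Target intake = 3132.625 − 660 = 2472.625 kcal/day.

2473 kilocalories per day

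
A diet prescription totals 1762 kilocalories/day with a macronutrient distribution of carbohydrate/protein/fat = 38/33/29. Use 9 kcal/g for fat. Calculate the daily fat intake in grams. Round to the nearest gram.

Fat energy = 29% × 1762 = 510.98 kcal.
At 9 kcal/g: 510.98 ÷ 9 = 56.7756 g.

57 g/day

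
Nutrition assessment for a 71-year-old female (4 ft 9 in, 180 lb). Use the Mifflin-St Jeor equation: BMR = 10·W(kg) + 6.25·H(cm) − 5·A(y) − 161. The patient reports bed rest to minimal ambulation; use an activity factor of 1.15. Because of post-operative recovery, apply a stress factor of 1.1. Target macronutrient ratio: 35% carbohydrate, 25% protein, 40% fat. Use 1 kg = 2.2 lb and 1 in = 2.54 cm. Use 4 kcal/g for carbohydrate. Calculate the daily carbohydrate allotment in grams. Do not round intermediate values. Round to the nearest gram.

134 g/day

Convert to metric: weight = 180 ÷ 2.2 = 81.8182 kg; height = (4×12 + 9) × 2.54 = 57 × 2.54 = 144.78 cm.
Mifflin-St Jeor (female): BMR = 10(81.8182) + 6.25(144.78) − 5(71) − 161 = 818.1818 + 904.875 − 355 − 161 = 1207.0568 kcal/day.
TEE = 1207.0568 × 1.15 = 1388.1153 kcal/day.
With stress factor 1.1: 1388.1153 × 1.1 = 1526.9269 kcal/day.
Carbohydrate energy = 35% × 1526.9269 = 534.4244 kcal.
Carbohydrate = 534.4244 ÷ 4 kcal/g = 133.6061 g.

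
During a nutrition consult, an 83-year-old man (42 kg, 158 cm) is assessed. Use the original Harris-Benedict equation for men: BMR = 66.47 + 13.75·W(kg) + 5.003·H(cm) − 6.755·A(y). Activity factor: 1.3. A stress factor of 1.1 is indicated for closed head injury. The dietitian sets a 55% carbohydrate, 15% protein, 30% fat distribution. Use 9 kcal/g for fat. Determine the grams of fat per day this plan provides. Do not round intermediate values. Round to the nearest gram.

Harris-Benedict: BMR = 66.47 + 13.75(42) + 5.003(158) − 6.755(83) = 873.779 kcal/day.
TEE = 873.779 × 1.3 = 1135.9127 kcal/day.
With stress factor 1.1: 1135.9127 × 1.1 = 1249.504 kcal/day.
Fat energy = 30% × 1249.504 = 374.8512 kcal.
Fat = 374.8512 ÷ 9 kcal/g = 41.6501 g.

42 g/day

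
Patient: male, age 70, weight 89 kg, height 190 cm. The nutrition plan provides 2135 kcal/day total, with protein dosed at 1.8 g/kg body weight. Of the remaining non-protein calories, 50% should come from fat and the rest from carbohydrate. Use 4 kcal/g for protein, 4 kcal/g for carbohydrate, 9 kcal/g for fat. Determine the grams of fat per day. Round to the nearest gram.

Protein = 1.8 × 89 = 160.2 g → 160.2 × 4 = 640.8 kcal.
Non-protein calories = 2135 − 640.8 = 1494.2 kcal.
Fat: 50% × 1494.2 = 747.1 kcal; carbohydrate: 747.1 kcal.
Fat: 747.1 kcal ÷ 9 kcal/g = 83.0111 g.

83 g/day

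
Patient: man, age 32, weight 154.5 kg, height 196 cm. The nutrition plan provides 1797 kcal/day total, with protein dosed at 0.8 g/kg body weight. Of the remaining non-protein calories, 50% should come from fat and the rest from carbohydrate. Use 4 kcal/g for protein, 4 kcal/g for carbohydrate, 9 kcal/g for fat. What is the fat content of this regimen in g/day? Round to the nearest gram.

Protein = 0.8 × 154.5 = 123.6 g → 123.6 × 4 = 494.4 kcal.
Non-protein calories = 1797 − 494.4 = 1302.6 kcal.
Fat: 50% × 1302.6 = 651.3 kcal; carbohydrate: 651.3 kcal.
Fat: 651.3 kcal ÷ 9 kcal/g = 72.3667 g.

72 g/day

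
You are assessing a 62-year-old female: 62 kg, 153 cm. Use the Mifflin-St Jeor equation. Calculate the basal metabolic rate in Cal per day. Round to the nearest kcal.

Mifflin-St Jeor (female): BMR = 10(62) + 6.25(153) − 5(62) − 161 = 620 + 956.25 − 310 − 161 = 1105.25 kcal/day.

1105 Cal per day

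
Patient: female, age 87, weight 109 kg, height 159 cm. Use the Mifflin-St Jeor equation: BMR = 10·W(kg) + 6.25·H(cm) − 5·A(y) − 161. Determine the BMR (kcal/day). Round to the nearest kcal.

Mifflin-St Jeor (female): BMR = 10(109) + 6.25(159) − 5(87) − 161 = 1090 + 993.75 − 435 − 161 = 1487.75 kcal/day.

1488 kcal/day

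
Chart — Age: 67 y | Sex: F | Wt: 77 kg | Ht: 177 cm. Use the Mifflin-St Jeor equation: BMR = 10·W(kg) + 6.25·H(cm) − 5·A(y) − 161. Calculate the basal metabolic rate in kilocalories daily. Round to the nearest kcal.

Mifflin-St Jeor (female): BMR = 10(77) + 6.25(177) − 5(67) − 161 = 770 + 1106.25 − 335 − 161 = 1380.25 kcal/day.

1380 kilocalories daily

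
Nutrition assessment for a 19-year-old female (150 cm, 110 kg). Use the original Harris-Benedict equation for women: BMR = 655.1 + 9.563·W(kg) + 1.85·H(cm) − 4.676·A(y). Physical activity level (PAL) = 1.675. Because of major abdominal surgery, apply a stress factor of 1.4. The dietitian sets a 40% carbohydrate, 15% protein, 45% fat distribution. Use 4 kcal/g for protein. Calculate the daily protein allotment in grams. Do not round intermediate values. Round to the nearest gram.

167 g/day

Harris-Benedict: BMR = 655.1 + 9.563(110) + 1.85(150) − 4.676(19) = 1895.686 kcal/day.
TEE = 1895.686 × 1.675 = 3175.2741 kcal/day.
With stress factor 1.4: 3175.2741 × 1.4 = 4445.3837 kcal/day.
Protein energy = 15% × 4445.3837 = 666.8076 kcal.
Protein = 666.8076 ÷ 4 kcal/g = 166.7019 g.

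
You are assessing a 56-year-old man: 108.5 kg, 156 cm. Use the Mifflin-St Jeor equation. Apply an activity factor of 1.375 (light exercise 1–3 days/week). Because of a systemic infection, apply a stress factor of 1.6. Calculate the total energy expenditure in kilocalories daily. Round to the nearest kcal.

Mifflin-St Jeor (male): BMR = 10(108.5) + 6.25(156) − 5(56) + 5 = 1085 + 975 − 280 + 5 = 1785 kcal/day.
TEE = BMR × activity factor = 1785 × 1.375 = 2454.375 kcal/day.
Apply stress factor: 2454.375 × 1.6 = 3927 kcal/day.

3927 kilocalories daily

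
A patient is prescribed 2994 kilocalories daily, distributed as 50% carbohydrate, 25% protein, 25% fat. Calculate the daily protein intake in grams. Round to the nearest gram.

Protein energy = 25% × 2994 = 748.5 kcal.
At 4 kcal/g: 748.5 ÷ 4 = 187.125 g.

187 g/day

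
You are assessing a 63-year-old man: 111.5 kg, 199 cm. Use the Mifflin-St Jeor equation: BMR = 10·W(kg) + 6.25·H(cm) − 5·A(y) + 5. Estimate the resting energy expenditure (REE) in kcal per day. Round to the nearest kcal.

Mifflin-St Jeor (male): BMR = 10(111.5) + 6.25(199) − 5(63) + 5 = 1115 + 1243.75 − 315 + 5 = 2048.75 kcal/day.

2049 kcal per day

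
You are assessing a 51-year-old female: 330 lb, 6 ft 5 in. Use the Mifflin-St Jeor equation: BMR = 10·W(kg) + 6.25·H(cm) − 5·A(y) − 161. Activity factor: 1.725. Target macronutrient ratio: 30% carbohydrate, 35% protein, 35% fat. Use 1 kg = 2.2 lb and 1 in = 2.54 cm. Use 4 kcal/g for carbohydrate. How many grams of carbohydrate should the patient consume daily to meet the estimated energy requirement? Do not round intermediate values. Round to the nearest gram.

Convert to metric: weight = 330 ÷ 2.2 = 150 kg; height = (6×12 + 5) × 2.54 = 77 × 2.54 = 195.58 cm.
Mifflin-St Jeor (female): BMR = 10(150) + 6.25(195.58) − 5(51) − 161 = 1500 + 1222.375 − 255 − 161 = 2306.375 kcal/day.
TEE = 2306.375 × 1.725 = 3978.4969 kcal/day.
Carbohydrate energy = 30% × 3978.4969 = 1193.5491 kcal.
Carbohydrate = 1193.5491 ÷ 4 kcal/g = 298.3873 g.

298 g/day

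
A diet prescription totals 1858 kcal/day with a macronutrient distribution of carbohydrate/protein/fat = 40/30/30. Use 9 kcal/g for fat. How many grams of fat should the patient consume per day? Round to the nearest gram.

Fat energy = 30% × 1858 = 557.4 kcal.
At 9 kcal/g: 557.4 ÷ 9 = 61.9333 g.

62 g/day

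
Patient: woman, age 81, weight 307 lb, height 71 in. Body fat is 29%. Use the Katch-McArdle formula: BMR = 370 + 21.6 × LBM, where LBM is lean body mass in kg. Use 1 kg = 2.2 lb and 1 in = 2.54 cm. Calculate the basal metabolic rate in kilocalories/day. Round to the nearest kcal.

2510 kilocalories/day

Convert to metric: weight = 307 ÷ 2.2 = 139.5455 kg; height = 71 × 2.54 = 180.34 cm.
LBM = 139.5455 × (1 − 0.29) = 99.0773 kg. Katch-McArdle: BMR = 370 + 21.6 × 99.0773 = 2510.0691 kcal/day.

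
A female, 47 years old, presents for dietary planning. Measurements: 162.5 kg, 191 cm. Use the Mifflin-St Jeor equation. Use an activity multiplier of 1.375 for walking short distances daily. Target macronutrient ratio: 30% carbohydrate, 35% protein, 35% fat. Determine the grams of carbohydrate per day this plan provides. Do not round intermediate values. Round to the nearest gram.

Mifflin-St Jeor (female): BMR = 10(162.5) + 6.25(191) − 5(47) − 161 = 1625 + 1193.75 − 235 − 161 = 2422.75 kcal/day.
TEE = 2422.75 × 1.375 = 3331.2813 kcal/day.
Carbohydrate energy = 30% × 3331.2813 = 999.3844 kcal.
Carbohydrate = 999.3844 ÷ 4 kcal/g = 249.8461 g.

250 g/day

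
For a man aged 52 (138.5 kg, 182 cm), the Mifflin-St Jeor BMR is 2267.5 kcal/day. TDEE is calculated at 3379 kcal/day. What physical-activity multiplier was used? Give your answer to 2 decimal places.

1.49

Activity factor = TEE ÷ BMR = 3379 ÷ 2267.5 = 1.49.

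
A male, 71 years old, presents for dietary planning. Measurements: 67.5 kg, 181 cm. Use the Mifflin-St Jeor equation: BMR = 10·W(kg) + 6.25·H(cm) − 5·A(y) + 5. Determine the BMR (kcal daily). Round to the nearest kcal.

1456 kcal daily

Mifflin-St Jeor (male): BMR = 10(67.5) + 6.25(181) − 5(71) + 5 = 675 + 1131.25 − 355 + 5 = 1456.25 kcal/day.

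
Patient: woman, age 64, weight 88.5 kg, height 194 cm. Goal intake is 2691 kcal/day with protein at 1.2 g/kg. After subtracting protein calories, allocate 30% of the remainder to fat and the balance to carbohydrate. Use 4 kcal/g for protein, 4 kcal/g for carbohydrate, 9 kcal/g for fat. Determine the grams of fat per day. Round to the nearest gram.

Protein = 1.2 × 88.5 = 106.2 g → 106.2 × 4 = 424.8 kcal.
Non-protein calories = 2691 − 424.8 = 2266.2 kcal.
Fat: 30% × 2266.2 = 679.86 kcal; carbohydrate: 1586.34 kcal.
Fat: 679.86 kcal ÷ 9 kcal/g = 75.54 g.

76 g/day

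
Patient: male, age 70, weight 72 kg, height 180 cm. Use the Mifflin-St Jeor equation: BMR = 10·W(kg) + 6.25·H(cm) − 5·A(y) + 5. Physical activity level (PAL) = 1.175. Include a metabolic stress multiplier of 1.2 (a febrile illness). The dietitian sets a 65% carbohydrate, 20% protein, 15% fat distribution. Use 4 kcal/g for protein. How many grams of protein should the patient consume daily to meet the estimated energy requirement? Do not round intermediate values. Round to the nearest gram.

106 g/day

Mifflin-St Jeor (male): BMR = 10(72) + 6.25(180) − 5(70) + 5 = 720 + 1125 − 350 + 5 = 1500 kcal/day.
TEE = 1500 × 1.175 = 1762.5 kcal/day.
With stress factor 1.2: 1762.5 × 1.2 = 2115 kcal/day.
Protein energy = 20% × 2115 = 423 kcal.
Protein = 423 ÷ 4 kcal/g = 105.75 g.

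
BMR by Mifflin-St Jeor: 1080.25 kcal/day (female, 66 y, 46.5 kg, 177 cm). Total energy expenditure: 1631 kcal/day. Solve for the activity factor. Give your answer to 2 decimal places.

1.51

Activity factor = TEE ÷ BMR = 1631 ÷ 1080.25 = 1.51.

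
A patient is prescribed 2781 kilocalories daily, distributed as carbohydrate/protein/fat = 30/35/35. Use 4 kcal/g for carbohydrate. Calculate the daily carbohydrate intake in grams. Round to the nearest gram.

Carbohydrate energy = 30% × 2781 = 834.3 kcal.
At 4 kcal/g: 834.3 ÷ 4 = 208.575 g.

209 g/day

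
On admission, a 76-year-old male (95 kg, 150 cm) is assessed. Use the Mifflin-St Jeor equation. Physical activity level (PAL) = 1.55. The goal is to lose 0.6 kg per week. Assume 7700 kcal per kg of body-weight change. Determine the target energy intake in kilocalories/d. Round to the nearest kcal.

Mifflin-St Jeor (male): BMR = 10(95) + 6.25(150) − 5(76) + 5 = 950 + 937.5 − 380 + 5 = 1512.5 kcal/day.
TEE = 1512.5 × 1.55 = 2344.375 kcal/day.
Required daily deficit = 0.6 × 7700 ÷ 7 = 660 kcal/day.
Target intake = 2344.375 − 660 = 1684.375 kcal/day.

1684 kilocalories/d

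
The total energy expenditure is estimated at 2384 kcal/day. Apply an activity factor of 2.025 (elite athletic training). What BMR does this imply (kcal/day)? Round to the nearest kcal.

1177 kcal/day

BMR = TEE ÷ activity factor = 2384 ÷ 2.025 = 1177.284 kcal/day.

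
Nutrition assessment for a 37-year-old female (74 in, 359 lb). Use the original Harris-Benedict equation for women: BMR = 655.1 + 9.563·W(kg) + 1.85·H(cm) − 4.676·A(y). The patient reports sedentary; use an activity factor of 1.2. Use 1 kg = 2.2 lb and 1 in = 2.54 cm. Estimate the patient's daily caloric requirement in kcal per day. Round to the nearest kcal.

Convert to metric: weight = 359 ÷ 2.2 = 163.1818 kg; height = 74 × 2.54 = 187.96 cm.
Harris-Benedict: BMR = 655.1 + 9.563(163.1818) + 1.85(187.96) − 4.676(37) = 2390.3217 kcal/day.
TEE = BMR × activity factor = 2390.3217 × 1.2 = 2868.3861 kcal/day.

2868 kcal per day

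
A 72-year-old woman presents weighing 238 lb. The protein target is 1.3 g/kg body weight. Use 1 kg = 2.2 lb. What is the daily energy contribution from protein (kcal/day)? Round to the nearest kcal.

563 kcal/day

Weight in kg = 238 ÷ 2.2 = 108.1818 kg.
Protein = 1.3 g/kg × 108.1818 kg = 140.6364 g/day.
Protein energy = 140.6364 g × 4 kcal/g = 562.5455 kcal/day.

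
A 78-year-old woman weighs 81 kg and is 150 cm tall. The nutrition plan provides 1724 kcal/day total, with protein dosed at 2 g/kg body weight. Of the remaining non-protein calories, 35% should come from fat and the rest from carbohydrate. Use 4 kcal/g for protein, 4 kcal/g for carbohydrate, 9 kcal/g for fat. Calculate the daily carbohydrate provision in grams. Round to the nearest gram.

175 g/day

Protein = 2 × 81 = 162 g → 162 × 4 = 648 kcal.
Non-protein calories = 1724 − 648 = 1076 kcal.
Fat: 35% × 1076 = 376.6 kcal; carbohydrate: 699.4 kcal.
Carbohydrate: 699.4 kcal ÷ 4 kcal/g = 174.85 g.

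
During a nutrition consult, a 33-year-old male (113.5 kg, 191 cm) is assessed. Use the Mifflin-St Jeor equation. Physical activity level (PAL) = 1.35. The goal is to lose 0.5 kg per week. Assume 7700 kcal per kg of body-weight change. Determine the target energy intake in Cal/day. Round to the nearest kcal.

2378 Cal/day

Mifflin-St Jeor (male): BMR = 10(113.5) + 6.25(191) − 5(33) + 5 = 1135 + 1193.75 − 165 + 5 = 2168.75 kcal/day.
TEE = 2168.75 × 1.35 = 2927.8125 kcal/day.
Required daily deficit = 0.5 × 7700 ÷ 7 = 550 kcal/day.
Target intake = 2927.8125 − 550 = 2377.8125 kcal/day.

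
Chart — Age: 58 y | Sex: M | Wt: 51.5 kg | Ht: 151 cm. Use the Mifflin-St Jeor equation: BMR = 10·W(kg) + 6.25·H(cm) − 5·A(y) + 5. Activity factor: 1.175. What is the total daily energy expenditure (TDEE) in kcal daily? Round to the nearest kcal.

1379 kcal daily

Mifflin-St Jeor (male): BMR = 10(51.5) + 6.25(151) − 5(58) + 5 = 515 + 943.75 − 290 + 5 = 1173.75 kcal/day.
TEE = BMR × activity factor = 1173.75 × 1.175 = 1379.1563 kcal/day.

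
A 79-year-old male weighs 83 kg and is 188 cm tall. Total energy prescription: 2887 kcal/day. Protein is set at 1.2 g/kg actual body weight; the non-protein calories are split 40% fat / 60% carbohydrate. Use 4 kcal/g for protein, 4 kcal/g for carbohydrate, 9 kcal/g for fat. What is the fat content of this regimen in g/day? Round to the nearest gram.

111 g/day

Protein = 1.2 × 83 = 99.6 g → 99.6 × 4 = 398.4 kcal.
Non-protein calories = 2887 − 398.4 = 2488.6 kcal.
Fat: 40% × 2488.6 = 995.44 kcal; carbohydrate: 1493.16 kcal.
Fat: 995.44 kcal ÷ 9 kcal/g = 110.6044 g.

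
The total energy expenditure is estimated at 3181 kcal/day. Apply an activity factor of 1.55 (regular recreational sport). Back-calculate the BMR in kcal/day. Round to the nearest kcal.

BMR = TEE ÷ activity factor = 3181 ÷ 1.55 = 2052.2581 kcal/day.

2052 kcal/day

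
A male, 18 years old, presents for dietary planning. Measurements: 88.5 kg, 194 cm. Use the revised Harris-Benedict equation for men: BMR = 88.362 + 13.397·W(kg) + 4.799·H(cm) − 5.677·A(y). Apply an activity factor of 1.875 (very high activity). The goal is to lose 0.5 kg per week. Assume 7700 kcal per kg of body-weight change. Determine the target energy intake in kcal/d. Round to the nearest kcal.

Harris-Benedict: BMR = 88.362 + 13.397(88.5) + 4.799(194) − 5.677(18) = 2102.8165 kcal/day.
TEE = 2102.8165 × 1.875 = 3942.7809 kcal/day.
Required daily deficit = 0.5 × 7700 ÷ 7 = 550 kcal/day.
Target intake = 3942.7809 − 550 = 3392.7809 kcal/day.

3393 kcal/d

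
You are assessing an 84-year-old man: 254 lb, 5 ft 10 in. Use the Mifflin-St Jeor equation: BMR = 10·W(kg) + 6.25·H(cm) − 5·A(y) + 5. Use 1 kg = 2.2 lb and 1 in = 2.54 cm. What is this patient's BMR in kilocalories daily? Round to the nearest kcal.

1851 kilocalories daily

Convert to metric: weight = 254 ÷ 2.2 = 115.4545 kg; height = (5×12 + 10) × 2.54 = 70 × 2.54 = 177.8 cm.
Mifflin-St Jeor (male): BMR = 10(115.4545) + 6.25(177.8) − 5(84) + 5 = 1154.5455 + 1111.25 − 420 + 5 = 1850.7955 kcal/day.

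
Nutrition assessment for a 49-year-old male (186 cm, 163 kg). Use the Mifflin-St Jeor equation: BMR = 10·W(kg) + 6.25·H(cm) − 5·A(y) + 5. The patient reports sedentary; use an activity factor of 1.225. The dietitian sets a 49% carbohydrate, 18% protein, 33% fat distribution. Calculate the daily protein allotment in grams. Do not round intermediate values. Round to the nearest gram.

Mifflin-St Jeor (male): BMR = 10(163) + 6.25(186) − 5(49) + 5 = 1630 + 1162.5 − 245 + 5 = 2552.5 kcal/day.
TEE = 2552.5 × 1.225 = 3126.8125 kcal/day.
Protein energy = 18% × 3126.8125 = 562.8263 kcal.
Protein = 562.8263 ÷ 4 kcal/g = 140.7066 g.

141 g/day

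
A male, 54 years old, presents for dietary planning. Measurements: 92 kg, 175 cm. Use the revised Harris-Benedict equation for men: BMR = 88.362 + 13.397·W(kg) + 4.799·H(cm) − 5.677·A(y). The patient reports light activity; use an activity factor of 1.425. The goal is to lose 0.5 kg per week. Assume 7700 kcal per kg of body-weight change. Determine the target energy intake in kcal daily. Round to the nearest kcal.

Harris-Benedict: BMR = 88.362 + 13.397(92) + 4.799(175) − 5.677(54) = 1854.153 kcal/day.
TEE = 1854.153 × 1.425 = 2642.168 kcal/day.
Required daily deficit = 0.5 × 7700 ÷ 7 = 550 kcal/day.
Target intake = 2642.168 − 550 = 2092.168 kcal/day.

2092 kcal daily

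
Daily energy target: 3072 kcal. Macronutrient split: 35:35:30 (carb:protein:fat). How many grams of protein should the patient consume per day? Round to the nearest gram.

269 g/day

Protein energy = 35% × 3072 = 1075.2 kcal.
At 4 kcal/g: 1075.2 ÷ 4 = 268.8 g.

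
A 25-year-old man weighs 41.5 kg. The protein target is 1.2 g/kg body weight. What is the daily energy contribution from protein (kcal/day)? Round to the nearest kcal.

199 kcal/day

Protein = 1.2 g/kg × 41.5 kg = 49.8 g/day.
Protein energy = 49.8 g × 4 kcal/g = 199.2 kcal/day.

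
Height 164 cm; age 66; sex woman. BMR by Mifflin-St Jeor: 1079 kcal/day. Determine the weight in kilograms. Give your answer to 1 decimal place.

1079 = 10·W + 6.25(164) − 5(66) − 161
10·W = 1079 − 534 = 545, so W = 54.5 kg.

54.5 kg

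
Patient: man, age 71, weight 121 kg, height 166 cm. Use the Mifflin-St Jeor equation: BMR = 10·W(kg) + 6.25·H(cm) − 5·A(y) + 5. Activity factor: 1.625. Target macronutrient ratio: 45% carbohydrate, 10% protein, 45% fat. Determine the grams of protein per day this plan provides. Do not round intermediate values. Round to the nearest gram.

Mifflin-St Jeor (male): BMR = 10(121) + 6.25(166) − 5(71) + 5 = 1210 + 1037.5 − 355 + 5 = 1897.5 kcal/day.
TEE = 1897.5 × 1.625 = 3083.4375 kcal/day.
Protein energy = 10% × 3083.4375 = 308.3438 kcal.
Protein = 308.3438 ÷ 4 kcal/g = 77.0859 g.

77 g/day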